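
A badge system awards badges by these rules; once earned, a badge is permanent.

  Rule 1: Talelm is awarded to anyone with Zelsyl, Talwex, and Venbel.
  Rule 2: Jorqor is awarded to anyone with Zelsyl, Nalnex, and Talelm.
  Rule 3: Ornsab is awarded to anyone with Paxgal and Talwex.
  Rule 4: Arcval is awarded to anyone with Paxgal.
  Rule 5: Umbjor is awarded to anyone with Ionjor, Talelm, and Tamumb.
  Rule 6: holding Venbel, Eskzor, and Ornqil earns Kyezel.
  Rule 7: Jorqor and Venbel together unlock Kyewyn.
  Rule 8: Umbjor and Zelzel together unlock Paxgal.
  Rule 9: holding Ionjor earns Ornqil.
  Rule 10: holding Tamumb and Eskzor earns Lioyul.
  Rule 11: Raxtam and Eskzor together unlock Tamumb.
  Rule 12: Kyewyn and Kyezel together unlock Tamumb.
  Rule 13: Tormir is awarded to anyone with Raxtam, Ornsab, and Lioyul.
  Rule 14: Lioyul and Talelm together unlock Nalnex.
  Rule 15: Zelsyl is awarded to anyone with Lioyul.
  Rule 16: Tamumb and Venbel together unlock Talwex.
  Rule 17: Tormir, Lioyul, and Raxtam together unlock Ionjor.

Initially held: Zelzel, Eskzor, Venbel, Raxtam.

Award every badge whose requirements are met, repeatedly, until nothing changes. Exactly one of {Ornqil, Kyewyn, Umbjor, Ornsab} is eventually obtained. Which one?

With Raxtam and Eskzor, Tamumb is earned (Rule 11).
With Tamumb and Eskzor, Lioyul is earned (Rule 10).
With Tamumb and Venbel, Talwex is earned (Rule 16).
With Lioyul, Zelsyl is earned (Rule 15).
With Zelsyl, Talwex, and Venbel, Talelm is earned (Rule 1).
With Lioyul and Talelm, Nalnex is earned (Rule 14).
With Zelsyl, Nalnex, and Talelm, Jorqor is earned (Rule 2).
With Jorqor and Venbel, Kyewyn is earned (Rule 7).
Umbjor would need Ionjor, Talelm, and Tamumb (Rule 5), but Ionjor is never earned. Ornsab would need Paxgal and Talwex (Rule 3), but Paxgal is never earned. Ornqil would need Ionjor (Rule 9), but Ionjor is never earned.

Kyewyn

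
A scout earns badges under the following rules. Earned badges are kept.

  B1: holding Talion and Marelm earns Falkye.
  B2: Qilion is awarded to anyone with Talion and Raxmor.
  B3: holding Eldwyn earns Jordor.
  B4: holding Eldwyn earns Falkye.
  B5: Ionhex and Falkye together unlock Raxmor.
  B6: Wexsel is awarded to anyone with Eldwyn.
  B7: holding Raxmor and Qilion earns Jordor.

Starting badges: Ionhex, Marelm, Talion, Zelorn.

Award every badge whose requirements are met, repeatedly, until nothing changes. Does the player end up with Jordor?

Yes

With Talion and Marelm, Falkye is earned (B1).
With Ionhex and Falkye, Raxmor is earned (B5).
With Talion and Raxmor, Qilion is earned (B2).
With Raxmor and Qilion, Jordor is earned (B7).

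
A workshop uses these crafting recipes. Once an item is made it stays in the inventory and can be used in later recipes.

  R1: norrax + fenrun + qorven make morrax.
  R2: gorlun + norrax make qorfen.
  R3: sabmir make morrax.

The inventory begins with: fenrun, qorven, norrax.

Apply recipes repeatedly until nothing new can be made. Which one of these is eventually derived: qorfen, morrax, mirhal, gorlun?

morrax

norrax + fenrun + qorven → morrax (R1).
No rule produces gorlun, and it is not given. qorfen would need gorlun and norrax (R2), but gorlun is never obtained. No rule produces mirhal, and it is not given.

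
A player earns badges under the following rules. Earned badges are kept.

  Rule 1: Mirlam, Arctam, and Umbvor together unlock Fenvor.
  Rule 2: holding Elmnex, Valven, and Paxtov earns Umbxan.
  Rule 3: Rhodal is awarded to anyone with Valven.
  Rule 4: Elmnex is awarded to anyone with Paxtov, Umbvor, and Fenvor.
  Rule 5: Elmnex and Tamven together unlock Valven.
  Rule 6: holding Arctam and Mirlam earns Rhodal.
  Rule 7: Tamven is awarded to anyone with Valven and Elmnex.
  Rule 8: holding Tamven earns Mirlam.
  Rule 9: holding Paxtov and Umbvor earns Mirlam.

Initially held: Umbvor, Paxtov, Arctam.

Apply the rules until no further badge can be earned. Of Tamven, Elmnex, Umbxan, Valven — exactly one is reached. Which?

With Paxtov and Umbvor, Mirlam is earned (Rule 9).
With Mirlam, Arctam, and Umbvor, Fenvor is earned (Rule 1).
With Paxtov, Umbvor, and Fenvor, Elmnex is earned (Rule 4).
Umbxan would need Elmnex, Valven, and Paxtov (Rule 2), but Valven is never earned. Tamven would need Valven and Elmnex (Rule 7), but Valven is never earned. Valven would need Elmnex and Tamven (Rule 5), but Tamven is never earned.

Elmnex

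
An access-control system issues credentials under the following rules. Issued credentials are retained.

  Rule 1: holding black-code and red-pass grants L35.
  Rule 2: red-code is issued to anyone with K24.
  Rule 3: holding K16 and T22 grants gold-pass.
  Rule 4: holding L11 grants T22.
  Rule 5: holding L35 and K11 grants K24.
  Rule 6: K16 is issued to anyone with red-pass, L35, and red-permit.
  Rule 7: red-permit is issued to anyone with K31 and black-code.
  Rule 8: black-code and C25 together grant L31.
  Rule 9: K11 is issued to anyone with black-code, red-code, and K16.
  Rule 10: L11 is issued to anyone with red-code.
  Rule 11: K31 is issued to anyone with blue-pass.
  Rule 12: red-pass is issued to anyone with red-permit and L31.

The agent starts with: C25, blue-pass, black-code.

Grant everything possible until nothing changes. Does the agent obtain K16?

Holding black-code and C25 grants L31 (Rule 8).
Holding blue-pass grants K31 (Rule 11).
Holding K31 and black-code grants red-permit (Rule 7).
Holding red-permit and L31 grants red-pass (Rule 12).
Holding black-code and red-pass grants L35 (Rule 1).
Holding red-pass, L35, and red-permit grants K16 (Rule 6).

Yes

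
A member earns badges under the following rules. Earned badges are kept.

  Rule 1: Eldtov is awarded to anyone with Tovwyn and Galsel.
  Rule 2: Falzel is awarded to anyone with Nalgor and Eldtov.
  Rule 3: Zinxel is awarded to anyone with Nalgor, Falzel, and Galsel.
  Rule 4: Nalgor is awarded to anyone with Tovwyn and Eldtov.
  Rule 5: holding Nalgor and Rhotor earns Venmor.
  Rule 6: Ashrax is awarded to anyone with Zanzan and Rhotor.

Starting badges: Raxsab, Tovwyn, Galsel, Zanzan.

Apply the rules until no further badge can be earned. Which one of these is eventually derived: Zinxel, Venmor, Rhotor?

With Tovwyn and Galsel, Eldtov is earned (Rule 1).
With Tovwyn and Eldtov, Nalgor is earned (Rule 4).
With Nalgor and Eldtov, Falzel is earned (Rule 2).
With Nalgor, Falzel, and Galsel, Zinxel is earned (Rule 3).
Venmor would need Nalgor and Rhotor (Rule 5), but Rhotor is never earned. No rule produces Rhotor, and it is not given.

Zinxel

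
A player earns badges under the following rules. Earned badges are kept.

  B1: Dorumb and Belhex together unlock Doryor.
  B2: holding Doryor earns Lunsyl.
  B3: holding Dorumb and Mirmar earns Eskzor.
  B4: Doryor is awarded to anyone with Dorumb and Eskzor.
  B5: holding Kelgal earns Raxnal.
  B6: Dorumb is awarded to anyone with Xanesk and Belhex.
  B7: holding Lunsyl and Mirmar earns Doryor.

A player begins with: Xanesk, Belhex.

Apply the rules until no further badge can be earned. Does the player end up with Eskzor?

Eskzor would need Dorumb and Mirmar (B3), but Mirmar is never earned.

No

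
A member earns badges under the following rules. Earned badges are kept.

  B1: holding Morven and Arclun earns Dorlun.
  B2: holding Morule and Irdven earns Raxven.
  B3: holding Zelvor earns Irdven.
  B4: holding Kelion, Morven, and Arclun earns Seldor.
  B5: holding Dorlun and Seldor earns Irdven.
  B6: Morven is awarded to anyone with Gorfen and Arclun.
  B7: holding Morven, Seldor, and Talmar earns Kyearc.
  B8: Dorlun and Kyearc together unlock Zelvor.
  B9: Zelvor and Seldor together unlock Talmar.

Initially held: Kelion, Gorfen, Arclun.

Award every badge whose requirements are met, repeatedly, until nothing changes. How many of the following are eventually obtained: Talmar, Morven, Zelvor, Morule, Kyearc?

With Gorfen and Arclun, Morven is earned (B6).
Talmar would need Zelvor and Seldor (B9), but Zelvor is never earned.
Morven: reached.
Zelvor would need Dorlun and Kyearc (B8), but Kyearc is never earned.
No rule produces Morule, and it is not given.
Kyearc would need Morven, Seldor, and Talmar (B7), but Talmar is never earned.
Reached: Morven — 1 of the 5.

1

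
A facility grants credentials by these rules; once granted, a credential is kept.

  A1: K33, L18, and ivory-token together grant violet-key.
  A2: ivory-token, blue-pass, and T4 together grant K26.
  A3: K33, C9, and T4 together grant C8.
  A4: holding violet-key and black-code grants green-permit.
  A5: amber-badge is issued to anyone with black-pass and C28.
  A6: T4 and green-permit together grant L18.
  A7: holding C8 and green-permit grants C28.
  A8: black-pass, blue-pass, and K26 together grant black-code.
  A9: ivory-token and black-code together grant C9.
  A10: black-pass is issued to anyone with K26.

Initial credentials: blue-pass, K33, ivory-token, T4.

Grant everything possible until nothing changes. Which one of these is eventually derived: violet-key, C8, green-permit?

Holding ivory-token, blue-pass, and T4 grants K26 (A2).
Holding K26 grants black-pass (A10).
Holding black-pass, blue-pass, and K26 grants black-code (A8).
Holding ivory-token and black-code grants C9 (A9).
Holding K33, C9, and T4 grants C8 (A3).
violet-key would need K33, L18, and ivory-token (A1), but L18 is never granted. green-permit would need violet-key and black-code (A4), but violet-key is never granted.

C8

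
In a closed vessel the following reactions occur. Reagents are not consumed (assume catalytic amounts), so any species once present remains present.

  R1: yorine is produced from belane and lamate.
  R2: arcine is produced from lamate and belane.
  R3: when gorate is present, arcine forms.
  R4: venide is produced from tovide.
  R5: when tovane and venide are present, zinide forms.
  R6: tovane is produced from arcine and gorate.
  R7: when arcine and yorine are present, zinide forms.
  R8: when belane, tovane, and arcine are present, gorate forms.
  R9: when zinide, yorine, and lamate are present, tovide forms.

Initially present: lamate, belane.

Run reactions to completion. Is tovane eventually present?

tovane would need arcine and gorate (R6), but gorate never forms.

No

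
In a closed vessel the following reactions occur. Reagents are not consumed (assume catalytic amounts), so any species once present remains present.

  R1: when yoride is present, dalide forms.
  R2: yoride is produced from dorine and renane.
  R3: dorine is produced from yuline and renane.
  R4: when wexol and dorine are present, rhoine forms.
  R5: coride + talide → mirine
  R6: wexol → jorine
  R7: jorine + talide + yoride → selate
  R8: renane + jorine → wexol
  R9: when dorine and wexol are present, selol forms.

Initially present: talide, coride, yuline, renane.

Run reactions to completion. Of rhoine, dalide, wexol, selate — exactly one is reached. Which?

yuline and renane present → dorine forms (R3).
dorine and renane present → yoride forms (R2).
yoride present → dalide forms (R1).
rhoine would need wexol and dorine (R4), but wexol never forms. selate would need jorine, talide, and yoride (R7), but jorine never forms. wexol would need renane and jorine (R8), but jorine never forms.

dalide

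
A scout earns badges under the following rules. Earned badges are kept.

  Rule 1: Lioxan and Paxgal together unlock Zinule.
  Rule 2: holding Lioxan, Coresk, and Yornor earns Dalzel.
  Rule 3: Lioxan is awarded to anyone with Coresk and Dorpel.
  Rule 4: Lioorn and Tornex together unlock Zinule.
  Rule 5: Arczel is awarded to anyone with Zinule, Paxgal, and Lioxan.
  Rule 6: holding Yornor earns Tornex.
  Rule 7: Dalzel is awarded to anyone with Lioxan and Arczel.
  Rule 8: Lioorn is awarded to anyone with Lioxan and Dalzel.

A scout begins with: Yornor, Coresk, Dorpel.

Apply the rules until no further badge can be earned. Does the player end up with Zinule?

With Yornor, Tornex is earned (Rule 6).
With Coresk and Dorpel, Lioxan is earned (Rule 3).
With Lioxan, Coresk, and Yornor, Dalzel is earned (Rule 2).
With Lioxan and Dalzel, Lioorn is earned (Rule 8).
With Lioorn and Tornex, Zinule is earned (Rule 4).

Yes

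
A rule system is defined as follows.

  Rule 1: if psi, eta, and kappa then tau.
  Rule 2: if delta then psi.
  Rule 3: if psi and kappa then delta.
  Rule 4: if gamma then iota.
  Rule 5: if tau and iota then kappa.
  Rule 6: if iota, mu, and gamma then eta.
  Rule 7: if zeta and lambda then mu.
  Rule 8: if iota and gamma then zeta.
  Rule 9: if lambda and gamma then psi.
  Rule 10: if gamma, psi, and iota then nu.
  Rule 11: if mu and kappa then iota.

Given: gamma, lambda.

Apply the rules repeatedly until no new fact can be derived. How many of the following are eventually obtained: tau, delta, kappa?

tau would need psi, eta, and kappa (Rule 1), but kappa is never established.
delta would need psi and kappa (Rule 3), but kappa is never established.
kappa would need tau and iota (Rule 5), but tau is never established.
None of the 3 are reached.

0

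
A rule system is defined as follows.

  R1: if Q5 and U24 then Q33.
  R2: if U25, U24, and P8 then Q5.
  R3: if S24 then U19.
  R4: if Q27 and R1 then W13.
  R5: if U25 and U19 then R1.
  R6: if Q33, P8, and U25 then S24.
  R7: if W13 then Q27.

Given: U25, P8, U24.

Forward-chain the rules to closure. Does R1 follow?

U25, U24, and P8 hold, so Q5 follows (R2).
Q5 and U24 hold, so Q33 follows (R1).
Q33, P8, and U25 hold, so S24 follows (R6).
S24 holds, so U19 follows (R3).
From U25 and U19, R5 gives R1.

Yes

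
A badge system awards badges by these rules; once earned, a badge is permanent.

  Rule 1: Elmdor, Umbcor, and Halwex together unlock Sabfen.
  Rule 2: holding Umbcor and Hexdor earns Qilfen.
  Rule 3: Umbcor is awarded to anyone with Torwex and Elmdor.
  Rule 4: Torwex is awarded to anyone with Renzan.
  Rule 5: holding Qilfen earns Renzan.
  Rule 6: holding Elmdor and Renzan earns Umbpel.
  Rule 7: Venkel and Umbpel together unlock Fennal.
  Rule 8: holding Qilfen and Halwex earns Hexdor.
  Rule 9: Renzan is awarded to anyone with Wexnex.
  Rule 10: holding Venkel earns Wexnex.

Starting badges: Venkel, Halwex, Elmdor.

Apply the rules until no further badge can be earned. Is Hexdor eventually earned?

Hexdor would need Qilfen and Halwex (Rule 8), but Qilfen is never earned.

No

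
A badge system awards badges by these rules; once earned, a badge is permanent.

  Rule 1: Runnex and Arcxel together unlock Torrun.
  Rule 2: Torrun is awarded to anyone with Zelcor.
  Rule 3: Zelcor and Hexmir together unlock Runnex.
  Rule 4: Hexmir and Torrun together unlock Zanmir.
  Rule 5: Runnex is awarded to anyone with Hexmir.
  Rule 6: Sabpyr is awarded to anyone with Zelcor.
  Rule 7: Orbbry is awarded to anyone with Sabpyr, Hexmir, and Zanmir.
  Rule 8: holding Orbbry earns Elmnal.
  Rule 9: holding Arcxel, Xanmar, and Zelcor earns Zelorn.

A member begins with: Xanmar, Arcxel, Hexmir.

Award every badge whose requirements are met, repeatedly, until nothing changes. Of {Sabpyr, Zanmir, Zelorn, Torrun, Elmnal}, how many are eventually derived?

With Hexmir, Runnex is earned (Rule 5).
With Runnex and Arcxel, Torrun is earned (Rule 1).
With Hexmir and Torrun, Zanmir is earned (Rule 4).
Sabpyr would need Zelcor (Rule 6), but Zelcor is never earned.
Zanmir: reached.
Zelorn would need Arcxel, Xanmar, and Zelcor (Rule 9), but Zelcor is never earned.
Torrun: reached.
Elmnal would need Orbbry (Rule 8), but Orbbry is never earned.
Reached: Zanmir and Torrun — 2 of the 5.

2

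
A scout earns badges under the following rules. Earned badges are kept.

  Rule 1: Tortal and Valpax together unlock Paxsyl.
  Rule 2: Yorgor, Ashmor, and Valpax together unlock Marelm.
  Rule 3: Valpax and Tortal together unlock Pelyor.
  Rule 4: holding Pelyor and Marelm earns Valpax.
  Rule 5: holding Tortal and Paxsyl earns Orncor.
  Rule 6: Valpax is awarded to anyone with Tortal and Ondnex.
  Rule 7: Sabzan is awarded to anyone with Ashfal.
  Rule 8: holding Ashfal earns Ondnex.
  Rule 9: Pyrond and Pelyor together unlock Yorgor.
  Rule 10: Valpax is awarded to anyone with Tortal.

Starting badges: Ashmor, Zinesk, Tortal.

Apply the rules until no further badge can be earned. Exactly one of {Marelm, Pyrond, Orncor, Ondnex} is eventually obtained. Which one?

Orncor

With Tortal, Valpax is earned (Rule 10).
With Tortal and Valpax, Paxsyl is earned (Rule 1).
With Tortal and Paxsyl, Orncor is earned (Rule 5).
No rule produces Pyrond, and it is not given. Ondnex would need Ashfal (Rule 8), but Ashfal is never earned. Marelm would need Yorgor, Ashmor, and Valpax (Rule 2), but Yorgor is never earned.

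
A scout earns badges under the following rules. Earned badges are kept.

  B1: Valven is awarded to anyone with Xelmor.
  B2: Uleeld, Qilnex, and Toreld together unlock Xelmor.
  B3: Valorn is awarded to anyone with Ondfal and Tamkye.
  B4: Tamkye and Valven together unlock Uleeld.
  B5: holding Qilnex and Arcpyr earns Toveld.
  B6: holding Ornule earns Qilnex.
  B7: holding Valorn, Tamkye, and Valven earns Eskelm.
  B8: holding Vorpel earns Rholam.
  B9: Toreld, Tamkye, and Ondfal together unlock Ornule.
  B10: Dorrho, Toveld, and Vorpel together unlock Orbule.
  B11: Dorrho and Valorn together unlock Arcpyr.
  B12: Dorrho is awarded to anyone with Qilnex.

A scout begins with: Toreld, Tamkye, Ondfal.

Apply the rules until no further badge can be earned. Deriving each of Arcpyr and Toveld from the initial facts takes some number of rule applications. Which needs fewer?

Arcpyr

Arcpyr: With Toreld, Tamkye, and Ondfal, Ornule is earned (B9). With Ondfal and Tamkye, Valorn is earned (B3). With Ornule, Qilnex is earned (B6). With Qilnex, Dorrho is earned (B12). With Dorrho and Valorn, Arcpyr is earned (B11). [5 rule applications]
Toveld: With Toreld, Tamkye, and Ondfal, Ornule is earned (B9). With Ondfal and Tamkye, Valorn is earned (B3). With Ornule, Qilnex is earned (B6). With Qilnex, Dorrho is earned (B12). With Dorrho and Valorn, Arcpyr is earned (B11). With Qilnex and Arcpyr, Toveld is earned (B5). [6 rule applications]
Arcpyr needs fewer.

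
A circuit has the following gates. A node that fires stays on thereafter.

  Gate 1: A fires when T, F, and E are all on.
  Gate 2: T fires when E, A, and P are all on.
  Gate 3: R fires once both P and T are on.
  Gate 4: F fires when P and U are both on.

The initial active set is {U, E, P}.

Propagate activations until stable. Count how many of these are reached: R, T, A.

0

R would need P and T (Gate 3), but T never turns on.
T would need E, A, and P (Gate 2), but A never turns on.
A would need T, F, and E (Gate 1), but T never turns on.
None of the 3 are reached.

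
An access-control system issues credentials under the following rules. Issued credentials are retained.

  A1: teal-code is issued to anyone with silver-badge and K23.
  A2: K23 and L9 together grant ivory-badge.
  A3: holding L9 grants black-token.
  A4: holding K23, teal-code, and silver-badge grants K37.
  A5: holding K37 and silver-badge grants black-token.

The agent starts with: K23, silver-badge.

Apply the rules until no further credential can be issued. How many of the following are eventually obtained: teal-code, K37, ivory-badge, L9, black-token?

Holding silver-badge and K23 grants teal-code (A1).
Holding K23, teal-code, and silver-badge grants K37 (A4).
Holding K37 and silver-badge grants black-token (A5).
teal-code: reached.
K37: reached.
ivory-badge would need K23 and L9 (A2), but L9 is never granted.
No rule produces L9, and it is not given.
black-token: reached.
Reached: teal-code, K37, and black-token — 3 of the 5.

3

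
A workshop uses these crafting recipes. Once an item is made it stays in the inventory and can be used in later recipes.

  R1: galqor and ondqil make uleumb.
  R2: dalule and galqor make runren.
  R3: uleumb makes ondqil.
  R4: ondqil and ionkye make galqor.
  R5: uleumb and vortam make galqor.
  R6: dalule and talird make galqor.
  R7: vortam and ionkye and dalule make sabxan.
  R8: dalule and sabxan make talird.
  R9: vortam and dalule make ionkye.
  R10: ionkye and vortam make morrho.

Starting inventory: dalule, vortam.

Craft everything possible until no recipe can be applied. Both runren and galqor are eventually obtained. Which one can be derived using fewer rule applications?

galqor: Using R9, vortam and dalule make ionkye. vortam and ionkye and dalule → sabxan (R7). Using R8, dalule and sabxan make talird. dalule and talird → galqor (R6). [4 rule applications]
runren: vortam and dalule → ionkye (R9). vortam and ionkye and dalule → sabxan (R7). dalule and sabxan → talird (R8). dalule and talird → galqor (R6). dalule and galqor → runren (R2). [5 rule applications]
galqor needs fewer.

galqor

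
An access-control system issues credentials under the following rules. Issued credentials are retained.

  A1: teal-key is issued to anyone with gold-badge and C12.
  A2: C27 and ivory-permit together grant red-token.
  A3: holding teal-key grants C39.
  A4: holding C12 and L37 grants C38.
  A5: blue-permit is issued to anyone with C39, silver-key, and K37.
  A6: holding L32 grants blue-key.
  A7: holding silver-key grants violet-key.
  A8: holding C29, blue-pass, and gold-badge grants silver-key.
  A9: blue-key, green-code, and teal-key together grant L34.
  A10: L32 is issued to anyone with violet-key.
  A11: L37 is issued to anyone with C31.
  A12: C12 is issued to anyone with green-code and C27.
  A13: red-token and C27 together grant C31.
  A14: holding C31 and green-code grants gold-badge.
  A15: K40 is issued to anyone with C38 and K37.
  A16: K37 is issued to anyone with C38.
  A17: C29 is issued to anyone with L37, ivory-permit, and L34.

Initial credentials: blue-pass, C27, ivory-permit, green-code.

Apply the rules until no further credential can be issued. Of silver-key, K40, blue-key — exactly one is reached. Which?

K40

Holding green-code and C27 grants C12 (A12).
Holding C27 and ivory-permit grants red-token (A2).
Holding red-token and C27 grants C31 (A13).
Holding C31 grants L37 (A11).
Holding C12 and L37 grants C38 (A4).
Holding C38 grants K37 (A16).
Holding C38 and K37 grants K40 (A15).
silver-key would need C29, blue-pass, and gold-badge (A8), but C29 is never granted. blue-key would need L32 (A6), but L32 is never granted.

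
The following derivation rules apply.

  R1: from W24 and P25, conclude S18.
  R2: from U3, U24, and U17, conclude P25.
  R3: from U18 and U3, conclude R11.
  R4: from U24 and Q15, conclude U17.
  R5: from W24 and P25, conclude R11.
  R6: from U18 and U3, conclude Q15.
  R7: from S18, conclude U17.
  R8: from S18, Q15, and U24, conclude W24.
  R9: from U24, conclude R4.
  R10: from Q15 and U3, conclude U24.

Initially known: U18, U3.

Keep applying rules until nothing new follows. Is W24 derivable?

No

W24 would need S18, Q15, and U24 (R8), but S18 is never established.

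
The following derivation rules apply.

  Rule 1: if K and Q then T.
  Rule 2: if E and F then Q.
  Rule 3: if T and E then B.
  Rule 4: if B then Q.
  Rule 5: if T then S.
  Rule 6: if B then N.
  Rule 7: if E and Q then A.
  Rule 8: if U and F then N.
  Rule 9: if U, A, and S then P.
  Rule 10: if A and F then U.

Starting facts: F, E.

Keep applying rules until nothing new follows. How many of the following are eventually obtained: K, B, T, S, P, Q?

1

From E and F, Rule 2 gives Q.
No rule produces K, and it is not given.
B would need T and E (Rule 3), but T is never established.
T would need K and Q (Rule 1), but K is never established.
S would need T (Rule 5), but T is never established.
P would need U, A, and S (Rule 9), but S is never established.
Q: reached.
Reached: Q — 1 of the 6.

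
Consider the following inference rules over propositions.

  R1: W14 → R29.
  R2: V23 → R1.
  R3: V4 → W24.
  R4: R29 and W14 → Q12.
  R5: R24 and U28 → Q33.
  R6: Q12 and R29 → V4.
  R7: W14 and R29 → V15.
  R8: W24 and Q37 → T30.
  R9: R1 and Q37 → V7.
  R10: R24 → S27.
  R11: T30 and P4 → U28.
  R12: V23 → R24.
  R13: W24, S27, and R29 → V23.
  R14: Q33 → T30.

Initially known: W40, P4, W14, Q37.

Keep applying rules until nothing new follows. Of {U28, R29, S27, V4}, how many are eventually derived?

From W14, R1 gives R29.
From R29 and W14, R4 gives Q12.
From Q12 and R29, R6 gives V4.
From V4, R3 gives W24.
From W24 and Q37, R8 gives T30.
T30 and P4 hold, so U28 follows (R11).
U28: reached.
R29: reached.
S27 would need R24 (R10), but R24 is never established.
V4: reached.
Reached: U28, R29, and V4 — 3 of the 4.

3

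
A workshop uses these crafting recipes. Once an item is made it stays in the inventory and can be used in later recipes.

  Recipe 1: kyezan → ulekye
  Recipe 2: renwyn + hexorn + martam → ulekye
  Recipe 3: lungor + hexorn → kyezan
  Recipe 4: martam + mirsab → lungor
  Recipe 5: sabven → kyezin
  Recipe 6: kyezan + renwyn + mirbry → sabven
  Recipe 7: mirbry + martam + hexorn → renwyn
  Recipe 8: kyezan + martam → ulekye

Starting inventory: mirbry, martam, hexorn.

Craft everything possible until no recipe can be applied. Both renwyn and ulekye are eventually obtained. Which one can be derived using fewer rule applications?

renwyn: Using Recipe 7, mirbry, martam, and hexorn make renwyn. [1 rule application]
ulekye: mirbry + martam + hexorn → renwyn (Recipe 7). renwyn + hexorn + martam → ulekye (Recipe 2). [2 rule applications]
renwyn needs fewer.

renwyn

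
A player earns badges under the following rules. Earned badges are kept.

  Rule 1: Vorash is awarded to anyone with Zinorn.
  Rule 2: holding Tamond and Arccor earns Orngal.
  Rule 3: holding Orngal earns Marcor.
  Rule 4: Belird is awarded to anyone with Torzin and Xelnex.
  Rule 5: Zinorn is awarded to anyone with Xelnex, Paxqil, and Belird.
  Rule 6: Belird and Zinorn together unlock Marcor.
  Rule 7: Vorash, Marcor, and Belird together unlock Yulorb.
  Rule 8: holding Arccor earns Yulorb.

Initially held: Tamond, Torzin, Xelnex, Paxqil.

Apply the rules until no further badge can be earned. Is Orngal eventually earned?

Orngal would need Tamond and Arccor (Rule 2), but Arccor is never earned.

No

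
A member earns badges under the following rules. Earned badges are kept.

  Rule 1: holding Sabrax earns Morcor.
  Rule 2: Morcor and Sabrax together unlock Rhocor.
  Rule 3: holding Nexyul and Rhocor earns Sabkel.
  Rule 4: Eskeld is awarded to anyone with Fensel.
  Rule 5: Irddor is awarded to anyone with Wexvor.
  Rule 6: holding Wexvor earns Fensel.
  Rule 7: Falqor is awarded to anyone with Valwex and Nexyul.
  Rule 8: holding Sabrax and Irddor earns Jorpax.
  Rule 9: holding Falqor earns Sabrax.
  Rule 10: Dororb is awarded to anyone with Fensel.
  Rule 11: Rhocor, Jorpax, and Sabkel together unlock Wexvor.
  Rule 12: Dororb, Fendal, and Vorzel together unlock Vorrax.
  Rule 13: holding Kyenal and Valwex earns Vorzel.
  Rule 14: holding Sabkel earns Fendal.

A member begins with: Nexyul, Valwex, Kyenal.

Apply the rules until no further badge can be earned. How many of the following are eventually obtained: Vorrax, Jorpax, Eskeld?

0

Vorrax would need Dororb, Fendal, and Vorzel (Rule 12), but Dororb is never earned.
Jorpax would need Sabrax and Irddor (Rule 8), but Irddor is never earned.
Eskeld would need Fensel (Rule 4), but Fensel is never earned.
None of the 3 are reached.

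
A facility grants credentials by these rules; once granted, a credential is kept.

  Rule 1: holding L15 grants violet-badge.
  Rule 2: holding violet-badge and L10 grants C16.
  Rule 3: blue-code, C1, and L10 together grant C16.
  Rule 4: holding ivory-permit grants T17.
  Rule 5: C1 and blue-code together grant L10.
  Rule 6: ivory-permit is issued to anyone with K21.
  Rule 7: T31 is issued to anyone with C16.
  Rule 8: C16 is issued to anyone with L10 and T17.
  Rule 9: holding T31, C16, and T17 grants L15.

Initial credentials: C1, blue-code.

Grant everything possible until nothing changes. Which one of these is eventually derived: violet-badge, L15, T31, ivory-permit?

Holding C1 and blue-code grants L10 (Rule 5).
Holding blue-code, C1, and L10 grants C16 (Rule 3).
Holding C16 grants T31 (Rule 7).
L15 would need T31, C16, and T17 (Rule 9), but T17 is never granted. ivory-permit would need K21 (Rule 6), but K21 is never granted. violet-badge would need L15 (Rule 1), but L15 is never granted.

T31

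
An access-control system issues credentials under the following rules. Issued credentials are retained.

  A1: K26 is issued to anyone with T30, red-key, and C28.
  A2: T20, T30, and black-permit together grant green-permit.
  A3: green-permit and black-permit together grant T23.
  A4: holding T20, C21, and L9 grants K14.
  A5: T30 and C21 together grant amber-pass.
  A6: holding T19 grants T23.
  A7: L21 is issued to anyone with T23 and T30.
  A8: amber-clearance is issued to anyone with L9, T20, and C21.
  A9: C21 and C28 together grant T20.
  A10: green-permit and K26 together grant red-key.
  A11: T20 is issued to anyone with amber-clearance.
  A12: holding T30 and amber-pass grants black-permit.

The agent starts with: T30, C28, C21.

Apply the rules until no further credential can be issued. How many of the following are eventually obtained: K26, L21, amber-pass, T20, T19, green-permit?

4

Holding T30 and C21 grants amber-pass (A5).
Holding C21 and C28 grants T20 (A9).
Holding T30 and amber-pass grants black-permit (A12).
Holding T20, T30, and black-permit grants green-permit (A2).
Holding green-permit and black-permit grants T23 (A3).
Holding T23 and T30 grants L21 (A7).
K26 would need T30, red-key, and C28 (A1), but red-key is never granted.
L21: reached.
amber-pass: reached.
T20: reached.
No rule produces T19, and it is not given.
green-permit: reached.
Reached: L21, amber-pass, T20, and green-permit — 4 of the 6.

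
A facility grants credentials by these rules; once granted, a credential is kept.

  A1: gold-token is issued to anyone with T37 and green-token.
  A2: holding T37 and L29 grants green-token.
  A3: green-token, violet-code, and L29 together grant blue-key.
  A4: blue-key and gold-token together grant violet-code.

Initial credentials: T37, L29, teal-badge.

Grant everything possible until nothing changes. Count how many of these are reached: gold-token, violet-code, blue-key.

Holding T37 and L29 grants green-token (A2).
Holding T37 and green-token grants gold-token (A1).
gold-token: reached.
violet-code would need blue-key and gold-token (A4), but blue-key is never granted.
blue-key would need green-token, violet-code, and L29 (A3), but violet-code is never granted.
Reached: gold-token — 1 of the 3.

1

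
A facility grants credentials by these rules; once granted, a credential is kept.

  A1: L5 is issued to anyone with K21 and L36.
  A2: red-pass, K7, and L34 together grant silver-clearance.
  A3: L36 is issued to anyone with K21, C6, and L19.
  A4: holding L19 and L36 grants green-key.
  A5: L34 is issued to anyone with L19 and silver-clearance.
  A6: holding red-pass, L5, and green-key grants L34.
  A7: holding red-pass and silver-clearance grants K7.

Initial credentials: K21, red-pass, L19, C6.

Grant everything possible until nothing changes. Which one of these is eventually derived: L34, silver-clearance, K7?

Holding K21, C6, and L19 grants L36 (A3).
Holding L19 and L36 grants green-key (A4).
Holding K21 and L36 grants L5 (A1).
Holding red-pass, L5, and green-key grants L34 (A6).
K7 would need red-pass and silver-clearance (A7), but silver-clearance is never granted. silver-clearance would need red-pass, K7, and L34 (A2), but K7 is never granted.

L34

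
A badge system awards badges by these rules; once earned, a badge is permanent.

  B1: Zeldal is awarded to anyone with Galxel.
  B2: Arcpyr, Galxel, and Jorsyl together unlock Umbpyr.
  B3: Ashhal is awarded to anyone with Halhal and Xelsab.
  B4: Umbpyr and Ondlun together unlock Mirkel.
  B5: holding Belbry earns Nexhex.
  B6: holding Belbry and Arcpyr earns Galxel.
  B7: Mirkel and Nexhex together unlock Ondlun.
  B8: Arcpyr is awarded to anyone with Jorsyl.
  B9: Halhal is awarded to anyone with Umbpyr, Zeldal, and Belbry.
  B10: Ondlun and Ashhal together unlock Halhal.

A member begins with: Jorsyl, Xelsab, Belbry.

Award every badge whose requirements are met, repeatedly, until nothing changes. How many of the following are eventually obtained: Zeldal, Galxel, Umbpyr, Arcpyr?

With Jorsyl, Arcpyr is earned (B8).
With Belbry and Arcpyr, Galxel is earned (B6).
With Arcpyr, Galxel, and Jorsyl, Umbpyr is earned (B2).
With Galxel, Zeldal is earned (B1).
Zeldal: reached.
Galxel: reached.
Umbpyr: reached.
Arcpyr: reached.
All 4 are reached.

4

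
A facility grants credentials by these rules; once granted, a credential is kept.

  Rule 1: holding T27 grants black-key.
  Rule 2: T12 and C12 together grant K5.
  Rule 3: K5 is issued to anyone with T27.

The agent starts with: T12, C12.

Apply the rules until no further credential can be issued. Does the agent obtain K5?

Holding T12 and C12 grants K5 (Rule 2).

Yes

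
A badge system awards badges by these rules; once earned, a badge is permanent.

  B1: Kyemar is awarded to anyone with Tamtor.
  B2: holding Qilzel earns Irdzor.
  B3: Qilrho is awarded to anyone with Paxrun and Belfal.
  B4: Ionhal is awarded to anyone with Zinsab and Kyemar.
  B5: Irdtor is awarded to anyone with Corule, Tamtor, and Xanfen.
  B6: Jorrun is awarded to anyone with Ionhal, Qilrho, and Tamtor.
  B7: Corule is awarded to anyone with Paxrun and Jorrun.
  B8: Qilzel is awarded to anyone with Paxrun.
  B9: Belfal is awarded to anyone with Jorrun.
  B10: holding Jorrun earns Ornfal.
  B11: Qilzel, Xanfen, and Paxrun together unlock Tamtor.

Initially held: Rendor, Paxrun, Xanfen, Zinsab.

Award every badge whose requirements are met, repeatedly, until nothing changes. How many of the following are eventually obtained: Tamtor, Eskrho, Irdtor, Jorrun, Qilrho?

1

With Paxrun, Qilzel is earned (B8).
With Qilzel, Xanfen, and Paxrun, Tamtor is earned (B11).
Tamtor: reached.
No rule produces Eskrho, and it is not given.
Irdtor would need Corule, Tamtor, and Xanfen (B5), but Corule is never earned.
Jorrun would need Ionhal, Qilrho, and Tamtor (B6), but Qilrho is never earned.
Qilrho would need Paxrun and Belfal (B3), but Belfal is never earned.
Reached: Tamtor — 1 of the 5.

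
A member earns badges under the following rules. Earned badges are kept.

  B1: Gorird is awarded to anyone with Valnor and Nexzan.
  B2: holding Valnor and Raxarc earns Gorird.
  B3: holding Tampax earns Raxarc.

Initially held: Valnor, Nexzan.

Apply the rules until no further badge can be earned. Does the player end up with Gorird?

With Valnor and Nexzan, Gorird is earned (B1).

Yes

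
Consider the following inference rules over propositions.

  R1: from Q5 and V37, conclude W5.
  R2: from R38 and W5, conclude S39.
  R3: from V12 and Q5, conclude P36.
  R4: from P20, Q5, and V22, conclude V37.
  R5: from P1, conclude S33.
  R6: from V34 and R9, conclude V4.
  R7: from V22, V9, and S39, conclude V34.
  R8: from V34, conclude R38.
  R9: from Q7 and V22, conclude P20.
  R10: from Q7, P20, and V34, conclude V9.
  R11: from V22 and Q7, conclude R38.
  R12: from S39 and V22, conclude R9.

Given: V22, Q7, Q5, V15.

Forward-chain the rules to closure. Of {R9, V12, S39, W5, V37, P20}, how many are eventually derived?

5

Q7 and V22 hold, so P20 follows (R9).
V22 and Q7 hold, so R38 follows (R11).
From P20, Q5, and V22, R4 gives V37.
From Q5 and V37, R1 gives W5.
From R38 and W5, R2 gives S39.
From S39 and V22, R12 gives R9.
R9: reached.
No rule produces V12, and it is not given.
S39: reached.
W5: reached.
V37: reached.
P20: reached.
Reached: R9, S39, W5, V37, and P20 — 5 of the 6.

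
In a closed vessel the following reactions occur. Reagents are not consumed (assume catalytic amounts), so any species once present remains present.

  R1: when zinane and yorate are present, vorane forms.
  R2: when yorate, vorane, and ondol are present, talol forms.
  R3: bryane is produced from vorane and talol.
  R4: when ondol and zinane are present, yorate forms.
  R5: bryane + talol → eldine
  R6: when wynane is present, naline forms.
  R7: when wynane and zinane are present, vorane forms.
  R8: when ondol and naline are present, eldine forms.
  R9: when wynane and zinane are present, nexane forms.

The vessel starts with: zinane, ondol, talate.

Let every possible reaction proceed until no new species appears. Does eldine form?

ondol and zinane present → yorate forms (R4).
zinane and yorate present → vorane forms (R1).
yorate, vorane, and ondol present → talol forms (R2).
vorane and talol present → bryane forms (R3).
bryane and talol present → eldine forms (R5).

Yes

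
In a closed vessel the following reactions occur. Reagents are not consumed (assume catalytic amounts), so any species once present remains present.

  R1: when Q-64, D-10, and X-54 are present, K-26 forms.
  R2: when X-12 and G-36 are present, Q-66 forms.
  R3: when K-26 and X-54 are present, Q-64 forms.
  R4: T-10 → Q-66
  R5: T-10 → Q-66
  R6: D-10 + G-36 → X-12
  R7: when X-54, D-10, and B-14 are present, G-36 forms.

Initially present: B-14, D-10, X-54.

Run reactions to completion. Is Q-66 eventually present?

Yes

X-54, D-10, and B-14 present → G-36 forms (R7).
D-10 and G-36 present → X-12 forms (R6).
X-12 and G-36 present → Q-66 forms (R2).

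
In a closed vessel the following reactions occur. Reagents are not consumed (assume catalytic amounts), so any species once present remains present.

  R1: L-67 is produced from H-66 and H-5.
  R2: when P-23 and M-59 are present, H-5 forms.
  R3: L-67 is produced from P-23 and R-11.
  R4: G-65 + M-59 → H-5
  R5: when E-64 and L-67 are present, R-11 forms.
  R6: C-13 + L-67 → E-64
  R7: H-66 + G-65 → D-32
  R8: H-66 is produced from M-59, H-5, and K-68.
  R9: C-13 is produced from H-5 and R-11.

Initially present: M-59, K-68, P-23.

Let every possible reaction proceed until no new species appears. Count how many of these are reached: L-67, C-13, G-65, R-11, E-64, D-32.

P-23 and M-59 present → H-5 forms (R2).
M-59, H-5, and K-68 present → H-66 forms (R8).
H-66 and H-5 present → L-67 forms (R1).
L-67: reached.
C-13 would need H-5 and R-11 (R9), but R-11 never forms.
No rule produces G-65, and it is not given.
R-11 would need E-64 and L-67 (R5), but E-64 never forms.
E-64 would need C-13 and L-67 (R6), but C-13 never forms.
D-32 would need H-66 and G-65 (R7), but G-65 never forms.
Reached: L-67 — 1 of the 6.

1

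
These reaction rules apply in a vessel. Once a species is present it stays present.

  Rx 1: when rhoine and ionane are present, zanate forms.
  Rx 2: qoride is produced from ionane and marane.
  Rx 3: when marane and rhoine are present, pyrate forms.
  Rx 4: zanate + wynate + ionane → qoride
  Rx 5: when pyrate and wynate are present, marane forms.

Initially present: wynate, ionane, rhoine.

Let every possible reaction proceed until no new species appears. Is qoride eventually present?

Yes

rhoine and ionane present → zanate forms (Rx 1).
zanate, wynate, and ionane present → qoride forms (Rx 4).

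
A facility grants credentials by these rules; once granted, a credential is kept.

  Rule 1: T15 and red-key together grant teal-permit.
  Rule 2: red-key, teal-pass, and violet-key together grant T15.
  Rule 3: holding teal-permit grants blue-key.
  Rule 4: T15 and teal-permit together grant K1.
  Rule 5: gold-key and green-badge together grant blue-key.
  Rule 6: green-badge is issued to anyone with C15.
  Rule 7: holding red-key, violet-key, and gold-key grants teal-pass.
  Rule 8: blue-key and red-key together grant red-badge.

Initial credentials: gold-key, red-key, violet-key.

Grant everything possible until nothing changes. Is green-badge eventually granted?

green-badge would need C15 (Rule 6), but C15 is never granted.

No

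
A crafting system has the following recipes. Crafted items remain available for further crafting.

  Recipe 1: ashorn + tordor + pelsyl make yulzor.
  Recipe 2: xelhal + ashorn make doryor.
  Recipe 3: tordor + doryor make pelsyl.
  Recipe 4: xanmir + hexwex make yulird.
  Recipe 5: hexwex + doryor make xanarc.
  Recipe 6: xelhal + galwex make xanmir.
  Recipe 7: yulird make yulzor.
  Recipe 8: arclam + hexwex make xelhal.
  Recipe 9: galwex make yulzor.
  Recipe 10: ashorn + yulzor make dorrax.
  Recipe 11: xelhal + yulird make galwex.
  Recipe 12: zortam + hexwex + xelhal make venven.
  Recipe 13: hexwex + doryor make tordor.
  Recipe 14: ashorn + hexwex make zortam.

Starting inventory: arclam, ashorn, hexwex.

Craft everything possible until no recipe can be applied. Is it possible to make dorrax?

Yes

Using Recipe 8, arclam and hexwex make xelhal.
xelhal + ashorn → doryor (Recipe 2).
hexwex + doryor → tordor (Recipe 13).
Using Recipe 3, tordor and doryor make pelsyl.
ashorn + tordor + pelsyl → yulzor (Recipe 1).
Using Recipe 10, ashorn and yulzor make dorrax.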